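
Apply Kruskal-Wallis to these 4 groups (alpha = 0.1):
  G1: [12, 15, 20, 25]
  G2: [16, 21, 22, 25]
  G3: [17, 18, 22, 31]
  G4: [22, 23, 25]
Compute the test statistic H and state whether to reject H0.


Step 1: Combine all N = 15 observations and assign midranks.
sorted (value, group, rank): (12,G1,1), (15,G1,2), (16,G2,3), (17,G3,4), (18,G3,5), (20,G1,6), (21,G2,7), (22,G2,9), (22,G3,9), (22,G4,9), (23,G4,11), (25,G1,13), (25,G2,13), (25,G4,13), (31,G3,15)
Step 2: Sum ranks within each group.
R_1 = 22 (n_1 = 4)
R_2 = 32 (n_2 = 4)
R_3 = 33 (n_3 = 4)
R_4 = 33 (n_4 = 3)
Step 3: H = 12/(N(N+1)) * sum(R_i^2/n_i) - 3(N+1)
     = 12/(15*16) * (22^2/4 + 32^2/4 + 33^2/4 + 33^2/3) - 3*16
     = 0.050000 * 1012.25 - 48
     = 2.612500.
Step 4: Ties present; correction factor C = 1 - 48/(15^3 - 15) = 0.985714. Corrected H = 2.612500 / 0.985714 = 2.650362.
Step 5: Under H0, H ~ chi^2(3); p-value = 0.448729.
Step 6: alpha = 0.1. fail to reject H0.

H = 2.6504, df = 3, p = 0.448729, fail to reject H0.


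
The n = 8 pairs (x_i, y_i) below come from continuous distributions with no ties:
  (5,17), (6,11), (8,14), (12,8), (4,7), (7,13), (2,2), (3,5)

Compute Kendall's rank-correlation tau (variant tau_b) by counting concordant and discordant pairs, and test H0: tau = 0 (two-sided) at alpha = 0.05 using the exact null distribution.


Step 1: Enumerate the 28 unordered pairs (i,j) with i<j and classify each by sign(x_j-x_i) * sign(y_j-y_i).
  (1,2):dx=+1,dy=-6->D; (1,3):dx=+3,dy=-3->D; (1,4):dx=+7,dy=-9->D; (1,5):dx=-1,dy=-10->C
  (1,6):dx=+2,dy=-4->D; (1,7):dx=-3,dy=-15->C; (1,8):dx=-2,dy=-12->C; (2,3):dx=+2,dy=+3->C
  (2,4):dx=+6,dy=-3->D; (2,5):dx=-2,dy=-4->C; (2,6):dx=+1,dy=+2->C; (2,7):dx=-4,dy=-9->C
  (2,8):dx=-3,dy=-6->C; (3,4):dx=+4,dy=-6->D; (3,5):dx=-4,dy=-7->C; (3,6):dx=-1,dy=-1->C
  (3,7):dx=-6,dy=-12->C; (3,8):dx=-5,dy=-9->C; (4,5):dx=-8,dy=-1->C; (4,6):dx=-5,dy=+5->D
  (4,7):dx=-10,dy=-6->C; (4,8):dx=-9,dy=-3->C; (5,6):dx=+3,dy=+6->C; (5,7):dx=-2,dy=-5->C
  (5,8):dx=-1,dy=-2->C; (6,7):dx=-5,dy=-11->C; (6,8):dx=-4,dy=-8->C; (7,8):dx=+1,dy=+3->C
Step 2: C = 21, D = 7, total pairs = 28.
Step 3: tau = (C - D)/(n(n-1)/2) = (21 - 7)/28 = 0.500000.
Step 4: Exact two-sided p-value (enumerate n! = 40320 permutations of y under H0): p = 0.108681.
Step 5: alpha = 0.05. fail to reject H0.

tau_b = 0.5000 (C=21, D=7), p = 0.108681, fail to reject H0.


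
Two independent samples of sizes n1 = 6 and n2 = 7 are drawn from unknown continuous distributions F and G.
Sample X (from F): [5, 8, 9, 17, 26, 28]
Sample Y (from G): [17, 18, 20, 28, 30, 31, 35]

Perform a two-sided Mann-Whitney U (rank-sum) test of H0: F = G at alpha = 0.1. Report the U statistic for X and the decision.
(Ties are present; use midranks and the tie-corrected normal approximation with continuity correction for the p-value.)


Step 1: Combine and sort all 13 observations; assign midranks.
sorted (value, group): (5,X), (8,X), (9,X), (17,X), (17,Y), (18,Y), (20,Y), (26,X), (28,X), (28,Y), (30,Y), (31,Y), (35,Y)
ranks: 5->1, 8->2, 9->3, 17->4.5, 17->4.5, 18->6, 20->7, 26->8, 28->9.5, 28->9.5, 30->11, 31->12, 35->13
Step 2: Rank sum for X: R1 = 1 + 2 + 3 + 4.5 + 8 + 9.5 = 28.
Step 3: U_X = R1 - n1(n1+1)/2 = 28 - 6*7/2 = 28 - 21 = 7.
       U_Y = n1*n2 - U_X = 42 - 7 = 35.
Step 4: Ties are present, so use the tie-corrected normal approximation (with continuity correction) for the p-value.
Step 5: p-value = 0.053126; compare to alpha = 0.1. reject H0.

U_X = 7, p = 0.053126, reject H0 at alpha = 0.1.


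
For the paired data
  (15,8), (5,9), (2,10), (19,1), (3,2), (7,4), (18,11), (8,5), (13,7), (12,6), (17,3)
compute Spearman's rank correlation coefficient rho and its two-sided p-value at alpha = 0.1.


Step 1: Rank x and y separately (midranks; no ties here).
rank(x): 15->8, 5->3, 2->1, 19->11, 3->2, 7->4, 18->10, 8->5, 13->7, 12->6, 17->9
rank(y): 8->8, 9->9, 10->10, 1->1, 2->2, 4->4, 11->11, 5->5, 7->7, 6->6, 3->3
Step 2: d_i = R_x(i) - R_y(i); compute d_i^2.
  (8-8)^2=0, (3-9)^2=36, (1-10)^2=81, (11-1)^2=100, (2-2)^2=0, (4-4)^2=0, (10-11)^2=1, (5-5)^2=0, (7-7)^2=0, (6-6)^2=0, (9-3)^2=36
sum(d^2) = 254.
Step 3: rho = 1 - 6*254 / (11*(11^2 - 1)) = 1 - 1524/1320 = -0.154545.
Step 4: Under H0, t = rho * sqrt((n-2)/(1-rho^2)) = -0.4693 ~ t(9).
Step 5: Two-sided p-value from the t-distribution with 9 df = 0.650034.
Step 6: alpha = 0.1. fail to reject H0.

rho = -0.1545, p = 0.650034, fail to reject H0 at alpha = 0.1.


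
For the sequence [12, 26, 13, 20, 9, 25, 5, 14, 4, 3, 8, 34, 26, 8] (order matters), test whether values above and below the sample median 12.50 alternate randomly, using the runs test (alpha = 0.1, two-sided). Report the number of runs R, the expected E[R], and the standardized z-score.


Step 1: Compute median = 12.50; label A = above, B = below.
Labels in order: BAAABABABBBAAB  (n_A = 7, n_B = 7)
Step 2: Count runs R = 9.
Step 3: Under H0 (random ordering), E[R] = 2*n_A*n_B/(n_A+n_B) + 1 = 2*7*7/14 + 1 = 8.0000.
        Var[R] = 2*n_A*n_B*(2*n_A*n_B - n_A - n_B) / ((n_A+n_B)^2 * (n_A+n_B-1)) = 8232/2548 = 3.2308.
        SD[R] = 1.7974.
Step 4: Continuity-corrected z = (R - 0.5 - E[R]) / SD[R] = (9 - 0.5 - 8.0000) / 1.7974 = 0.2782.
Step 5: Two-sided p-value via normal approximation = 2*(1 - Phi(|z|)) = 0.780879.
Step 6: alpha = 0.1. fail to reject H0.

R = 9, z = 0.2782, p = 0.780879, fail to reject H0.


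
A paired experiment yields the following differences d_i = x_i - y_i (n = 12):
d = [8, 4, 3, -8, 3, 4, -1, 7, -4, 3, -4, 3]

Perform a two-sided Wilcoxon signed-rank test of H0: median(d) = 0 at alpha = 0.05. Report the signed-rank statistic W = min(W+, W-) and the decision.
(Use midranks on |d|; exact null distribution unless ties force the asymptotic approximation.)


Step 1: Drop any zero differences (none here) and take |d_i|.
|d| = [8, 4, 3, 8, 3, 4, 1, 7, 4, 3, 4, 3]
Step 2: Midrank |d_i| (ties get averaged ranks).
ranks: |8|->11.5, |4|->7.5, |3|->3.5, |8|->11.5, |3|->3.5, |4|->7.5, |1|->1, |7|->10, |4|->7.5, |3|->3.5, |4|->7.5, |3|->3.5
Step 3: Attach original signs; sum ranks with positive sign and with negative sign.
W+ = 11.5 + 7.5 + 3.5 + 3.5 + 7.5 + 10 + 3.5 + 3.5 = 50.5
W- = 11.5 + 1 + 7.5 + 7.5 = 27.5
(Check: W+ + W- = 78 should equal n(n+1)/2 = 78.)
Step 4: Test statistic W = min(W+, W-) = 27.5.
Step 5: Ties in |d|, so use the tie-corrected normal approximation.
        E[W] = n(n+1)/4 = 12*13/4 = 39.
        Tie groups: |d|=3 (t=4), |d|=4 (t=4), |d|=8 (t=2); sum(t^3 - t) = 126.
        Var[W] = n(n+1)(2n+1)/24 - sum(t^3-t)/48 = 3900/24 - 126/48 = 159.875.
        z = (W - E[W]) / sqrt(Var[W]) = (27.5 - 39) / 12.6442 = -0.9095.
        Two-sided p = 2*Phi(z) = 0.363081.
Step 6: alpha = 0.05. fail to reject H0.

W+ = 50.5, W- = 27.5, W = min = 27.5, p = 0.363081, fail to reject H0.


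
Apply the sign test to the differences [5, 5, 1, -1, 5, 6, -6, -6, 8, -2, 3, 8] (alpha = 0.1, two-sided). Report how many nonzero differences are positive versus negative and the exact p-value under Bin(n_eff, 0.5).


Step 1: Discard zero differences. Original n = 12; n_eff = number of nonzero differences = 12.
Nonzero differences (with sign): +5, +5, +1, -1, +5, +6, -6, -6, +8, -2, +3, +8
Step 2: Count signs: positive = 8, negative = 4.
Step 3: Under H0: P(positive) = 0.5, so the number of positives S ~ Bin(12, 0.5).
Step 4: Two-sided exact p-value = sum of Bin(12,0.5) probabilities at or below the observed probability = 0.387695.
Step 5: alpha = 0.1. fail to reject H0.

n_eff = 12, pos = 8, neg = 4, p = 0.387695, fail to reject H0.


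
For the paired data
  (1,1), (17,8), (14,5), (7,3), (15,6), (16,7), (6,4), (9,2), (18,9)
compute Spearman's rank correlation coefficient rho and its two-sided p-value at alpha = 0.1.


Step 1: Rank x and y separately (midranks; no ties here).
rank(x): 1->1, 17->8, 14->5, 7->3, 15->6, 16->7, 6->2, 9->4, 18->9
rank(y): 1->1, 8->8, 5->5, 3->3, 6->6, 7->7, 4->4, 2->2, 9->9
Step 2: d_i = R_x(i) - R_y(i); compute d_i^2.
  (1-1)^2=0, (8-8)^2=0, (5-5)^2=0, (3-3)^2=0, (6-6)^2=0, (7-7)^2=0, (2-4)^2=4, (4-2)^2=4, (9-9)^2=0
sum(d^2) = 8.
Step 3: rho = 1 - 6*8 / (9*(9^2 - 1)) = 1 - 48/720 = 0.933333.
Step 4: Under H0, t = rho * sqrt((n-2)/(1-rho^2)) = 6.8783 ~ t(7).
Step 5: Two-sided p-value from the t-distribution with 7 df = 0.000236.
Step 6: alpha = 0.1. reject H0.

rho = 0.9333, p = 0.000236, reject H0 at alpha = 0.1.


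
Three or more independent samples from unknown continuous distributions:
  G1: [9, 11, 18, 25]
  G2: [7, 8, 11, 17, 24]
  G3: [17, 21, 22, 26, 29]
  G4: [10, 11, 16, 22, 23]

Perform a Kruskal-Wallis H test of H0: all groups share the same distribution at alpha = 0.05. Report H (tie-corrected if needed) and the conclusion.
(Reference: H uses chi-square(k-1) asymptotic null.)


Step 1: Combine all N = 19 observations and assign midranks.
sorted (value, group, rank): (7,G2,1), (8,G2,2), (9,G1,3), (10,G4,4), (11,G1,6), (11,G2,6), (11,G4,6), (16,G4,8), (17,G2,9.5), (17,G3,9.5), (18,G1,11), (21,G3,12), (22,G3,13.5), (22,G4,13.5), (23,G4,15), (24,G2,16), (25,G1,17), (26,G3,18), (29,G3,19)
Step 2: Sum ranks within each group.
R_1 = 37 (n_1 = 4)
R_2 = 34.5 (n_2 = 5)
R_3 = 72 (n_3 = 5)
R_4 = 46.5 (n_4 = 5)
Step 3: H = 12/(N(N+1)) * sum(R_i^2/n_i) - 3(N+1)
     = 12/(19*20) * (37^2/4 + 34.5^2/5 + 72^2/5 + 46.5^2/5) - 3*20
     = 0.031579 * 2049.55 - 60
     = 4.722632.
Step 4: Ties present; correction factor C = 1 - 36/(19^3 - 19) = 0.994737. Corrected H = 4.722632 / 0.994737 = 4.747619.
Step 5: Under H0, H ~ chi^2(3); p-value = 0.191238.
Step 6: alpha = 0.05. fail to reject H0.

H = 4.7476, df = 3, p = 0.191238, fail to reject H0.


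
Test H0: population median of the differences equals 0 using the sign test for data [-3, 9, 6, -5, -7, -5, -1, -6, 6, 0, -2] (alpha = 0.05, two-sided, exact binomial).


Step 1: Discard zero differences. Original n = 11; n_eff = number of nonzero differences = 10.
Nonzero differences (with sign): -3, +9, +6, -5, -7, -5, -1, -6, +6, -2
Step 2: Count signs: positive = 3, negative = 7.
Step 3: Under H0: P(positive) = 0.5, so the number of positives S ~ Bin(10, 0.5).
Step 4: Two-sided exact p-value = sum of Bin(10,0.5) probabilities at or below the observed probability = 0.343750.
Step 5: alpha = 0.05. fail to reject H0.

n_eff = 10, pos = 3, neg = 7, p = 0.343750, fail to reject H0.


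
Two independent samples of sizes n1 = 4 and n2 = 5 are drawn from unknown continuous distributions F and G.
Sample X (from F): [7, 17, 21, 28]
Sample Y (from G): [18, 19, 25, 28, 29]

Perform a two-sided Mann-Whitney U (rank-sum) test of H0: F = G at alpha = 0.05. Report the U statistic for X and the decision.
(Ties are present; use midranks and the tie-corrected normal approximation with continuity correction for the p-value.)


Step 1: Combine and sort all 9 observations; assign midranks.
sorted (value, group): (7,X), (17,X), (18,Y), (19,Y), (21,X), (25,Y), (28,X), (28,Y), (29,Y)
ranks: 7->1, 17->2, 18->3, 19->4, 21->5, 25->6, 28->7.5, 28->7.5, 29->9
Step 2: Rank sum for X: R1 = 1 + 2 + 5 + 7.5 = 15.5.
Step 3: U_X = R1 - n1(n1+1)/2 = 15.5 - 4*5/2 = 15.5 - 10 = 5.5.
       U_Y = n1*n2 - U_X = 20 - 5.5 = 14.5.
Step 4: Ties are present, so use the tie-corrected normal approximation (with continuity correction) for the p-value.
Step 5: p-value = 0.325163; compare to alpha = 0.05. fail to reject H0.

U_X = 5.5, p = 0.325163, fail to reject H0 at alpha = 0.05.


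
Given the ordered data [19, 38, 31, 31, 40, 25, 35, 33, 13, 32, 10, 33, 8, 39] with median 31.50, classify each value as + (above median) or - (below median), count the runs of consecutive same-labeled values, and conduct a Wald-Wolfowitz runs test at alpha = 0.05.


Step 1: Compute median = 31.50; label A = above, B = below.
Labels in order: BABBABAABABABA  (n_A = 7, n_B = 7)
Step 2: Count runs R = 12.
Step 3: Under H0 (random ordering), E[R] = 2*n_A*n_B/(n_A+n_B) + 1 = 2*7*7/14 + 1 = 8.0000.
        Var[R] = 2*n_A*n_B*(2*n_A*n_B - n_A - n_B) / ((n_A+n_B)^2 * (n_A+n_B-1)) = 8232/2548 = 3.2308.
        SD[R] = 1.7974.
Step 4: Continuity-corrected z = (R - 0.5 - E[R]) / SD[R] = (12 - 0.5 - 8.0000) / 1.7974 = 1.9472.
Step 5: Two-sided p-value via normal approximation = 2*(1 - Phi(|z|)) = 0.051508.
Step 6: alpha = 0.05. fail to reject H0.

R = 12, z = 1.9472, p = 0.051508, fail to reject H0.


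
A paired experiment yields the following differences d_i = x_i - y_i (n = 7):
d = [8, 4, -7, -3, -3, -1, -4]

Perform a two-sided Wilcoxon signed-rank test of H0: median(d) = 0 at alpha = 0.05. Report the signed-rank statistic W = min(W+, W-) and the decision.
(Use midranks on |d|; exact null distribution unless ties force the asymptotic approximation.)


Step 1: Drop any zero differences (none here) and take |d_i|.
|d| = [8, 4, 7, 3, 3, 1, 4]
Step 2: Midrank |d_i| (ties get averaged ranks).
ranks: |8|->7, |4|->4.5, |7|->6, |3|->2.5, |3|->2.5, |1|->1, |4|->4.5
Step 3: Attach original signs; sum ranks with positive sign and with negative sign.
W+ = 7 + 4.5 = 11.5
W- = 6 + 2.5 + 2.5 + 1 + 4.5 = 16.5
(Check: W+ + W- = 28 should equal n(n+1)/2 = 28.)
Step 4: Test statistic W = min(W+, W-) = 11.5.
Step 5: Ties in |d|, so use the tie-corrected normal approximation.
        E[W] = n(n+1)/4 = 7*8/4 = 14.
        Tie groups: |d|=3 (t=2), |d|=4 (t=2); sum(t^3 - t) = 12.
        Var[W] = n(n+1)(2n+1)/24 - sum(t^3-t)/48 = 840/24 - 12/48 = 34.75.
        z = (W - E[W]) / sqrt(Var[W]) = (11.5 - 14) / 5.8949 = -0.4241.
        Two-sided p = 2*Phi(z) = 0.671497.
Step 6: alpha = 0.05. fail to reject H0.

W+ = 11.5, W- = 16.5, W = min = 11.5, p = 0.671497, fail to reject H0.


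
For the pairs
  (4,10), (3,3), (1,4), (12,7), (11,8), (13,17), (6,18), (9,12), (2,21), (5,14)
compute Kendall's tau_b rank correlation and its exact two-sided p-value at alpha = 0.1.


Step 1: Enumerate the 45 unordered pairs (i,j) with i<j and classify each by sign(x_j-x_i) * sign(y_j-y_i).
  (1,2):dx=-1,dy=-7->C; (1,3):dx=-3,dy=-6->C; (1,4):dx=+8,dy=-3->D; (1,5):dx=+7,dy=-2->D
  (1,6):dx=+9,dy=+7->C; (1,7):dx=+2,dy=+8->C; (1,8):dx=+5,dy=+2->C; (1,9):dx=-2,dy=+11->D
  (1,10):dx=+1,dy=+4->C; (2,3):dx=-2,dy=+1->D; (2,4):dx=+9,dy=+4->C; (2,5):dx=+8,dy=+5->C
  (2,6):dx=+10,dy=+14->C; (2,7):dx=+3,dy=+15->C; (2,8):dx=+6,dy=+9->C; (2,9):dx=-1,dy=+18->D
  (2,10):dx=+2,dy=+11->C; (3,4):dx=+11,dy=+3->C; (3,5):dx=+10,dy=+4->C; (3,6):dx=+12,dy=+13->C
  (3,7):dx=+5,dy=+14->C; (3,8):dx=+8,dy=+8->C; (3,9):dx=+1,dy=+17->C; (3,10):dx=+4,dy=+10->C
  (4,5):dx=-1,dy=+1->D; (4,6):dx=+1,dy=+10->C; (4,7):dx=-6,dy=+11->D; (4,8):dx=-3,dy=+5->D
  (4,9):dx=-10,dy=+14->D; (4,10):dx=-7,dy=+7->D; (5,6):dx=+2,dy=+9->C; (5,7):dx=-5,dy=+10->D
  (5,8):dx=-2,dy=+4->D; (5,9):dx=-9,dy=+13->D; (5,10):dx=-6,dy=+6->D; (6,7):dx=-7,dy=+1->D
  (6,8):dx=-4,dy=-5->C; (6,9):dx=-11,dy=+4->D; (6,10):dx=-8,dy=-3->C; (7,8):dx=+3,dy=-6->D
  (7,9):dx=-4,dy=+3->D; (7,10):dx=-1,dy=-4->C; (8,9):dx=-7,dy=+9->D; (8,10):dx=-4,dy=+2->D
  (9,10):dx=+3,dy=-7->D
Step 2: C = 24, D = 21, total pairs = 45.
Step 3: tau = (C - D)/(n(n-1)/2) = (24 - 21)/45 = 0.066667.
Step 4: Exact two-sided p-value (enumerate n! = 3628800 permutations of y under H0): p = 0.861801.
Step 5: alpha = 0.1. fail to reject H0.

tau_b = 0.0667 (C=24, D=21), p = 0.861801, fail to reject H0.


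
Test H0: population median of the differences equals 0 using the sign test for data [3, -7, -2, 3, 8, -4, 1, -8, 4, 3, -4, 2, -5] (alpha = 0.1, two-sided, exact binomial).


Step 1: Discard zero differences. Original n = 13; n_eff = number of nonzero differences = 13.
Nonzero differences (with sign): +3, -7, -2, +3, +8, -4, +1, -8, +4, +3, -4, +2, -5
Step 2: Count signs: positive = 7, negative = 6.
Step 3: Under H0: P(positive) = 0.5, so the number of positives S ~ Bin(13, 0.5).
Step 4: Two-sided exact p-value = sum of Bin(13,0.5) probabilities at or below the observed probability = 1.000000.
Step 5: alpha = 0.1. fail to reject H0.

n_eff = 13, pos = 7, neg = 6, p = 1.000000, fail to reject H0.


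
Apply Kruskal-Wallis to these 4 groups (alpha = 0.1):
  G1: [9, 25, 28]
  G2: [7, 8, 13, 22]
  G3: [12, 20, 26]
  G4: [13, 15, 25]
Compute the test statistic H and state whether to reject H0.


Step 1: Combine all N = 13 observations and assign midranks.
sorted (value, group, rank): (7,G2,1), (8,G2,2), (9,G1,3), (12,G3,4), (13,G2,5.5), (13,G4,5.5), (15,G4,7), (20,G3,8), (22,G2,9), (25,G1,10.5), (25,G4,10.5), (26,G3,12), (28,G1,13)
Step 2: Sum ranks within each group.
R_1 = 26.5 (n_1 = 3)
R_2 = 17.5 (n_2 = 4)
R_3 = 24 (n_3 = 3)
R_4 = 23 (n_4 = 3)
Step 3: H = 12/(N(N+1)) * sum(R_i^2/n_i) - 3(N+1)
     = 12/(13*14) * (26.5^2/3 + 17.5^2/4 + 24^2/3 + 23^2/3) - 3*14
     = 0.065934 * 678.979 - 42
     = 2.767857.
Step 4: Ties present; correction factor C = 1 - 12/(13^3 - 13) = 0.994505. Corrected H = 2.767857 / 0.994505 = 2.783149.
Step 5: Under H0, H ~ chi^2(3); p-value = 0.426281.
Step 6: alpha = 0.1. fail to reject H0.

H = 2.7831, df = 3, p = 0.426281, fail to reject H0.


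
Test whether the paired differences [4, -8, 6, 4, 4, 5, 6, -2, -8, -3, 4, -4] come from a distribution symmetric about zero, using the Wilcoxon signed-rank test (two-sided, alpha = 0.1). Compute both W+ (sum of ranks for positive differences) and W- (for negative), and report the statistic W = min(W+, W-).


Step 1: Drop any zero differences (none here) and take |d_i|.
|d| = [4, 8, 6, 4, 4, 5, 6, 2, 8, 3, 4, 4]
Step 2: Midrank |d_i| (ties get averaged ranks).
ranks: |4|->5, |8|->11.5, |6|->9.5, |4|->5, |4|->5, |5|->8, |6|->9.5, |2|->1, |8|->11.5, |3|->2, |4|->5, |4|->5
Step 3: Attach original signs; sum ranks with positive sign and with negative sign.
W+ = 5 + 9.5 + 5 + 5 + 8 + 9.5 + 5 = 47
W- = 11.5 + 1 + 11.5 + 2 + 5 = 31
(Check: W+ + W- = 78 should equal n(n+1)/2 = 78.)
Step 4: Test statistic W = min(W+, W-) = 31.
Step 5: Ties in |d|, so use the tie-corrected normal approximation.
        E[W] = n(n+1)/4 = 12*13/4 = 39.
        Tie groups: |d|=4 (t=5), |d|=6 (t=2), |d|=8 (t=2); sum(t^3 - t) = 132.
        Var[W] = n(n+1)(2n+1)/24 - sum(t^3-t)/48 = 3900/24 - 132/48 = 159.75.
        z = (W - E[W]) / sqrt(Var[W]) = (31 - 39) / 12.6392 = -0.6330.
        Two-sided p = 2*Phi(z) = 0.526766.
Step 6: alpha = 0.1. fail to reject H0.

W+ = 47, W- = 31, W = min = 31, p = 0.526766, fail to reject H0.


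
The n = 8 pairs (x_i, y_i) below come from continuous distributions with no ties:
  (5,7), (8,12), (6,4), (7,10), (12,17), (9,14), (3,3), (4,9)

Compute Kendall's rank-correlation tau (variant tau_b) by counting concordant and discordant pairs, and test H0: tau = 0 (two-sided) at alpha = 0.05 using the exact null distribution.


Step 1: Enumerate the 28 unordered pairs (i,j) with i<j and classify each by sign(x_j-x_i) * sign(y_j-y_i).
  (1,2):dx=+3,dy=+5->C; (1,3):dx=+1,dy=-3->D; (1,4):dx=+2,dy=+3->C; (1,5):dx=+7,dy=+10->C
  (1,6):dx=+4,dy=+7->C; (1,7):dx=-2,dy=-4->C; (1,8):dx=-1,dy=+2->D; (2,3):dx=-2,dy=-8->C
  (2,4):dx=-1,dy=-2->C; (2,5):dx=+4,dy=+5->C; (2,6):dx=+1,dy=+2->C; (2,7):dx=-5,dy=-9->C
  (2,8):dx=-4,dy=-3->C; (3,4):dx=+1,dy=+6->C; (3,5):dx=+6,dy=+13->C; (3,6):dx=+3,dy=+10->C
  (3,7):dx=-3,dy=-1->C; (3,8):dx=-2,dy=+5->D; (4,5):dx=+5,dy=+7->C; (4,6):dx=+2,dy=+4->C
  (4,7):dx=-4,dy=-7->C; (4,8):dx=-3,dy=-1->C; (5,6):dx=-3,dy=-3->C; (5,7):dx=-9,dy=-14->C
  (5,8):dx=-8,dy=-8->C; (6,7):dx=-6,dy=-11->C; (6,8):dx=-5,dy=-5->C; (7,8):dx=+1,dy=+6->C
Step 2: C = 25, D = 3, total pairs = 28.
Step 3: tau = (C - D)/(n(n-1)/2) = (25 - 3)/28 = 0.785714.
Step 4: Exact two-sided p-value (enumerate n! = 40320 permutations of y under H0): p = 0.005506.
Step 5: alpha = 0.05. reject H0.

tau_b = 0.7857 (C=25, D=3), p = 0.005506, reject H0.


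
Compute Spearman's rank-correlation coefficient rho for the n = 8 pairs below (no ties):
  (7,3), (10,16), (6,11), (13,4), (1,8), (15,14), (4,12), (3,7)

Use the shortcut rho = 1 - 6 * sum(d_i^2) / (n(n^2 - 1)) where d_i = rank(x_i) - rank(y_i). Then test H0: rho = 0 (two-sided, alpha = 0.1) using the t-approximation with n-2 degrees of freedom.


Step 1: Rank x and y separately (midranks; no ties here).
rank(x): 7->5, 10->6, 6->4, 13->7, 1->1, 15->8, 4->3, 3->2
rank(y): 3->1, 16->8, 11->5, 4->2, 8->4, 14->7, 12->6, 7->3
Step 2: d_i = R_x(i) - R_y(i); compute d_i^2.
  (5-1)^2=16, (6-8)^2=4, (4-5)^2=1, (7-2)^2=25, (1-4)^2=9, (8-7)^2=1, (3-6)^2=9, (2-3)^2=1
sum(d^2) = 66.
Step 3: rho = 1 - 6*66 / (8*(8^2 - 1)) = 1 - 396/504 = 0.214286.
Step 4: Under H0, t = rho * sqrt((n-2)/(1-rho^2)) = 0.5374 ~ t(6).
Step 5: Two-sided p-value from the t-distribution with 6 df = 0.610344.
Step 6: alpha = 0.1. fail to reject H0.

rho = 0.2143, p = 0.610344, fail to reject H0 at alpha = 0.1.


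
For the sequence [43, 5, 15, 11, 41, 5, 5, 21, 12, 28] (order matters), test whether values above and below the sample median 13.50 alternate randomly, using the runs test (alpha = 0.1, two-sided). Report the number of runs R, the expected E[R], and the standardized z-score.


Step 1: Compute median = 13.50; label A = above, B = below.
Labels in order: ABABABBABA  (n_A = 5, n_B = 5)
Step 2: Count runs R = 9.
Step 3: Under H0 (random ordering), E[R] = 2*n_A*n_B/(n_A+n_B) + 1 = 2*5*5/10 + 1 = 6.0000.
        Var[R] = 2*n_A*n_B*(2*n_A*n_B - n_A - n_B) / ((n_A+n_B)^2 * (n_A+n_B-1)) = 2000/900 = 2.2222.
        SD[R] = 1.4907.
Step 4: Continuity-corrected z = (R - 0.5 - E[R]) / SD[R] = (9 - 0.5 - 6.0000) / 1.4907 = 1.6771.
Step 5: Two-sided p-value via normal approximation = 2*(1 - Phi(|z|)) = 0.093533.
Step 6: alpha = 0.1. reject H0.

R = 9, z = 1.6771, p = 0.093533, reject H0.


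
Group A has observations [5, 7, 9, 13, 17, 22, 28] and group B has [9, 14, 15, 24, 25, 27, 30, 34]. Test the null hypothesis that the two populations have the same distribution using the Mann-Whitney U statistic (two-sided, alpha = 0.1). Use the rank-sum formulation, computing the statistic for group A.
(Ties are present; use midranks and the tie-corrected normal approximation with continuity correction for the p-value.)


Step 1: Combine and sort all 15 observations; assign midranks.
sorted (value, group): (5,X), (7,X), (9,X), (9,Y), (13,X), (14,Y), (15,Y), (17,X), (22,X), (24,Y), (25,Y), (27,Y), (28,X), (30,Y), (34,Y)
ranks: 5->1, 7->2, 9->3.5, 9->3.5, 13->5, 14->6, 15->7, 17->8, 22->9, 24->10, 25->11, 27->12, 28->13, 30->14, 34->15
Step 2: Rank sum for X: R1 = 1 + 2 + 3.5 + 5 + 8 + 9 + 13 = 41.5.
Step 3: U_X = R1 - n1(n1+1)/2 = 41.5 - 7*8/2 = 41.5 - 28 = 13.5.
       U_Y = n1*n2 - U_X = 56 - 13.5 = 42.5.
Step 4: Ties are present, so use the tie-corrected normal approximation (with continuity correction) for the p-value.
Step 5: p-value = 0.104882; compare to alpha = 0.1. fail to reject H0.

U_X = 13.5, p = 0.104882, fail to reject H0 at alpha = 0.1.


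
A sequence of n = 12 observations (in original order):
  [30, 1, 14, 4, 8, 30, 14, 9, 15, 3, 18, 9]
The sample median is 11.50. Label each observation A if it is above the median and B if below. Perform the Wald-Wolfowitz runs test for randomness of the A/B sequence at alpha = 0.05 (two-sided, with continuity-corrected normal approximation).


Step 1: Compute median = 11.50; label A = above, B = below.
Labels in order: ABABBAABABAB  (n_A = 6, n_B = 6)
Step 2: Count runs R = 10.
Step 3: Under H0 (random ordering), E[R] = 2*n_A*n_B/(n_A+n_B) + 1 = 2*6*6/12 + 1 = 7.0000.
        Var[R] = 2*n_A*n_B*(2*n_A*n_B - n_A - n_B) / ((n_A+n_B)^2 * (n_A+n_B-1)) = 4320/1584 = 2.7273.
        SD[R] = 1.6514.
Step 4: Continuity-corrected z = (R - 0.5 - E[R]) / SD[R] = (10 - 0.5 - 7.0000) / 1.6514 = 1.5138.
Step 5: Two-sided p-value via normal approximation = 2*(1 - Phi(|z|)) = 0.130070.
Step 6: alpha = 0.05. fail to reject H0.

R = 10, z = 1.5138, p = 0.130070, fail to reject H0.


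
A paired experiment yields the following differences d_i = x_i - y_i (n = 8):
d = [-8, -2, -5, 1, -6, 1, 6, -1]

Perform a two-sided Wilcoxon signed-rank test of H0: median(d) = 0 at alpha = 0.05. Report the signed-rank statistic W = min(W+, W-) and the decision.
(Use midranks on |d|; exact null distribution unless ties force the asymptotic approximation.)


Step 1: Drop any zero differences (none here) and take |d_i|.
|d| = [8, 2, 5, 1, 6, 1, 6, 1]
Step 2: Midrank |d_i| (ties get averaged ranks).
ranks: |8|->8, |2|->4, |5|->5, |1|->2, |6|->6.5, |1|->2, |6|->6.5, |1|->2
Step 3: Attach original signs; sum ranks with positive sign and with negative sign.
W+ = 2 + 2 + 6.5 = 10.5
W- = 8 + 4 + 5 + 6.5 + 2 = 25.5
(Check: W+ + W- = 36 should equal n(n+1)/2 = 36.)
Step 4: Test statistic W = min(W+, W-) = 10.5.
Step 5: Ties in |d|, so use the tie-corrected normal approximation.
        E[W] = n(n+1)/4 = 8*9/4 = 18.
        Tie groups: |d|=1 (t=3), |d|=6 (t=2); sum(t^3 - t) = 30.
        Var[W] = n(n+1)(2n+1)/24 - sum(t^3-t)/48 = 1224/24 - 30/48 = 50.375.
        z = (W - E[W]) / sqrt(Var[W]) = (10.5 - 18) / 7.0975 = -1.0567.
        Two-sided p = 2*Phi(z) = 0.290646.
Step 6: alpha = 0.05. fail to reject H0.

W+ = 10.5, W- = 25.5, W = min = 10.5, p = 0.290646, fail to reject H0.


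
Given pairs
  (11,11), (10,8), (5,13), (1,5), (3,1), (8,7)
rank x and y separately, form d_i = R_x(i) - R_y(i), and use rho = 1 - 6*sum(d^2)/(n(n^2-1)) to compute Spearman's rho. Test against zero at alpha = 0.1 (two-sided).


Step 1: Rank x and y separately (midranks; no ties here).
rank(x): 11->6, 10->5, 5->3, 1->1, 3->2, 8->4
rank(y): 11->5, 8->4, 13->6, 5->2, 1->1, 7->3
Step 2: d_i = R_x(i) - R_y(i); compute d_i^2.
  (6-5)^2=1, (5-4)^2=1, (3-6)^2=9, (1-2)^2=1, (2-1)^2=1, (4-3)^2=1
sum(d^2) = 14.
Step 3: rho = 1 - 6*14 / (6*(6^2 - 1)) = 1 - 84/210 = 0.600000.
Step 4: Under H0, t = rho * sqrt((n-2)/(1-rho^2)) = 1.5000 ~ t(4).
Step 5: Two-sided p-value from the t-distribution with 4 df = 0.208000.
Step 6: alpha = 0.1. fail to reject H0.

rho = 0.6000, p = 0.208000, fail to reject H0 at alpha = 0.1.


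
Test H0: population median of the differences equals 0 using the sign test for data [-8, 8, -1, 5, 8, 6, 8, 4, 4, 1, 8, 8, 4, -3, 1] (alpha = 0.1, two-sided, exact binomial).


Step 1: Discard zero differences. Original n = 15; n_eff = number of nonzero differences = 15.
Nonzero differences (with sign): -8, +8, -1, +5, +8, +6, +8, +4, +4, +1, +8, +8, +4, -3, +1
Step 2: Count signs: positive = 12, negative = 3.
Step 3: Under H0: P(positive) = 0.5, so the number of positives S ~ Bin(15, 0.5).
Step 4: Two-sided exact p-value = sum of Bin(15,0.5) probabilities at or below the observed probability = 0.035156.
Step 5: alpha = 0.1. reject H0.

n_eff = 15, pos = 12, neg = 3, p = 0.035156, reject H0.


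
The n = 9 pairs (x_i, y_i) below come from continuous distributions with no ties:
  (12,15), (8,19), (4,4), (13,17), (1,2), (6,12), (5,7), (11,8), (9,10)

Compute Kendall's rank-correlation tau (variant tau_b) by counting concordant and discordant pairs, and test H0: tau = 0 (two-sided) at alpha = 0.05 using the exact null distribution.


Step 1: Enumerate the 36 unordered pairs (i,j) with i<j and classify each by sign(x_j-x_i) * sign(y_j-y_i).
  (1,2):dx=-4,dy=+4->D; (1,3):dx=-8,dy=-11->C; (1,4):dx=+1,dy=+2->C; (1,5):dx=-11,dy=-13->C
  (1,6):dx=-6,dy=-3->C; (1,7):dx=-7,dy=-8->C; (1,8):dx=-1,dy=-7->C; (1,9):dx=-3,dy=-5->C
  (2,3):dx=-4,dy=-15->C; (2,4):dx=+5,dy=-2->D; (2,5):dx=-7,dy=-17->C; (2,6):dx=-2,dy=-7->C
  (2,7):dx=-3,dy=-12->C; (2,8):dx=+3,dy=-11->D; (2,9):dx=+1,dy=-9->D; (3,4):dx=+9,dy=+13->C
  (3,5):dx=-3,dy=-2->C; (3,6):dx=+2,dy=+8->C; (3,7):dx=+1,dy=+3->C; (3,8):dx=+7,dy=+4->C
  (3,9):dx=+5,dy=+6->C; (4,5):dx=-12,dy=-15->C; (4,6):dx=-7,dy=-5->C; (4,7):dx=-8,dy=-10->C
  (4,8):dx=-2,dy=-9->C; (4,9):dx=-4,dy=-7->C; (5,6):dx=+5,dy=+10->C; (5,7):dx=+4,dy=+5->C
  (5,8):dx=+10,dy=+6->C; (5,9):dx=+8,dy=+8->C; (6,7):dx=-1,dy=-5->C; (6,8):dx=+5,dy=-4->D
  (6,9):dx=+3,dy=-2->D; (7,8):dx=+6,dy=+1->C; (7,9):dx=+4,dy=+3->C; (8,9):dx=-2,dy=+2->D
Step 2: C = 29, D = 7, total pairs = 36.
Step 3: tau = (C - D)/(n(n-1)/2) = (29 - 7)/36 = 0.611111.
Step 4: Exact two-sided p-value (enumerate n! = 362880 permutations of y under H0): p = 0.024741.
Step 5: alpha = 0.05. reject H0.

tau_b = 0.6111 (C=29, D=7), p = 0.024741, reject H0.


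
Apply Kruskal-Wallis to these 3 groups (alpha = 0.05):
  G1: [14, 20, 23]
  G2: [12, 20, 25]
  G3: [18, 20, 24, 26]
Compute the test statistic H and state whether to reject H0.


Step 1: Combine all N = 10 observations and assign midranks.
sorted (value, group, rank): (12,G2,1), (14,G1,2), (18,G3,3), (20,G1,5), (20,G2,5), (20,G3,5), (23,G1,7), (24,G3,8), (25,G2,9), (26,G3,10)
Step 2: Sum ranks within each group.
R_1 = 14 (n_1 = 3)
R_2 = 15 (n_2 = 3)
R_3 = 26 (n_3 = 4)
Step 3: H = 12/(N(N+1)) * sum(R_i^2/n_i) - 3(N+1)
     = 12/(10*11) * (14^2/3 + 15^2/3 + 26^2/4) - 3*11
     = 0.109091 * 309.333 - 33
     = 0.745455.
Step 4: Ties present; correction factor C = 1 - 24/(10^3 - 10) = 0.975758. Corrected H = 0.745455 / 0.975758 = 0.763975.
Step 5: Under H0, H ~ chi^2(2); p-value = 0.682504.
Step 6: alpha = 0.05. fail to reject H0.

H = 0.7640, df = 2, p = 0.682504, fail to reject H0.


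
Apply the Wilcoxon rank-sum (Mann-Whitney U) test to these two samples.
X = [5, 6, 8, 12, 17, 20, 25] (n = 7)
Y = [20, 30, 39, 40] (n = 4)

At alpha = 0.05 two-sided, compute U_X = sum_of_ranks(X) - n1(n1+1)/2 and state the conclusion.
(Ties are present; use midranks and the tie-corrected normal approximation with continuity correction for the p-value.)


Step 1: Combine and sort all 11 observations; assign midranks.
sorted (value, group): (5,X), (6,X), (8,X), (12,X), (17,X), (20,X), (20,Y), (25,X), (30,Y), (39,Y), (40,Y)
ranks: 5->1, 6->2, 8->3, 12->4, 17->5, 20->6.5, 20->6.5, 25->8, 30->9, 39->10, 40->11
Step 2: Rank sum for X: R1 = 1 + 2 + 3 + 4 + 5 + 6.5 + 8 = 29.5.
Step 3: U_X = R1 - n1(n1+1)/2 = 29.5 - 7*8/2 = 29.5 - 28 = 1.5.
       U_Y = n1*n2 - U_X = 28 - 1.5 = 26.5.
Step 4: Ties are present, so use the tie-corrected normal approximation (with continuity correction) for the p-value.
Step 5: p-value = 0.023029; compare to alpha = 0.05. reject H0.

U_X = 1.5, p = 0.023029, reject H0 at alpha = 0.05.


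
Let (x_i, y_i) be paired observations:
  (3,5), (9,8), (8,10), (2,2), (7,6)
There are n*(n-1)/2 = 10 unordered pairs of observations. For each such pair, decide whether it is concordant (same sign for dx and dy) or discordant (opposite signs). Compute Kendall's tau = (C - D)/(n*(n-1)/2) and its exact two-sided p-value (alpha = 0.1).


Step 1: Enumerate the 10 unordered pairs (i,j) with i<j and classify each by sign(x_j-x_i) * sign(y_j-y_i).
  (1,2):dx=+6,dy=+3->C; (1,3):dx=+5,dy=+5->C; (1,4):dx=-1,dy=-3->C; (1,5):dx=+4,dy=+1->C
  (2,3):dx=-1,dy=+2->D; (2,4):dx=-7,dy=-6->C; (2,5):dx=-2,dy=-2->C; (3,4):dx=-6,dy=-8->C
  (3,5):dx=-1,dy=-4->C; (4,5):dx=+5,dy=+4->C
Step 2: C = 9, D = 1, total pairs = 10.
Step 3: tau = (C - D)/(n(n-1)/2) = (9 - 1)/10 = 0.800000.
Step 4: Exact two-sided p-value (enumerate n! = 120 permutations of y under H0): p = 0.083333.
Step 5: alpha = 0.1. reject H0.

tau_b = 0.8000 (C=9, D=1), p = 0.083333, reject H0.


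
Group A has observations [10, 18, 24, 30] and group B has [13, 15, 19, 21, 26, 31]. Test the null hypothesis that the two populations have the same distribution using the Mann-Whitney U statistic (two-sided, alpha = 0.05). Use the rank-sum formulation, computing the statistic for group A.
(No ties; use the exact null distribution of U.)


Step 1: Combine and sort all 10 observations; assign midranks.
sorted (value, group): (10,X), (13,Y), (15,Y), (18,X), (19,Y), (21,Y), (24,X), (26,Y), (30,X), (31,Y)
ranks: 10->1, 13->2, 15->3, 18->4, 19->5, 21->6, 24->7, 26->8, 30->9, 31->10
Step 2: Rank sum for X: R1 = 1 + 4 + 7 + 9 = 21.
Step 3: U_X = R1 - n1(n1+1)/2 = 21 - 4*5/2 = 21 - 10 = 11.
       U_Y = n1*n2 - U_X = 24 - 11 = 13.
Step 4: No ties, so the exact null distribution of U (based on enumerating the C(10,4) = 210 equally likely rank assignments) gives the two-sided p-value.
Step 5: p-value = 0.914286; compare to alpha = 0.05. fail to reject H0.

U_X = 11, p = 0.914286, fail to reject H0 at alpha = 0.05.


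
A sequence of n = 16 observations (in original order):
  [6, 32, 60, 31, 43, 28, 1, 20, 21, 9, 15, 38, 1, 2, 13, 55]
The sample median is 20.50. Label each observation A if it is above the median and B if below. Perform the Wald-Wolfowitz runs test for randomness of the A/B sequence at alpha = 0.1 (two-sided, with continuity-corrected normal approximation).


Step 1: Compute median = 20.50; label A = above, B = below.
Labels in order: BAAAAABBABBABBBA  (n_A = 8, n_B = 8)
Step 2: Count runs R = 8.
Step 3: Under H0 (random ordering), E[R] = 2*n_A*n_B/(n_A+n_B) + 1 = 2*8*8/16 + 1 = 9.0000.
        Var[R] = 2*n_A*n_B*(2*n_A*n_B - n_A - n_B) / ((n_A+n_B)^2 * (n_A+n_B-1)) = 14336/3840 = 3.7333.
        SD[R] = 1.9322.
Step 4: Continuity-corrected z = (R + 0.5 - E[R]) / SD[R] = (8 + 0.5 - 9.0000) / 1.9322 = -0.2588.
Step 5: Two-sided p-value via normal approximation = 2*(1 - Phi(|z|)) = 0.795809.
Step 6: alpha = 0.1. fail to reject H0.

R = 8, z = -0.2588, p = 0.795809, fail to reject H0.


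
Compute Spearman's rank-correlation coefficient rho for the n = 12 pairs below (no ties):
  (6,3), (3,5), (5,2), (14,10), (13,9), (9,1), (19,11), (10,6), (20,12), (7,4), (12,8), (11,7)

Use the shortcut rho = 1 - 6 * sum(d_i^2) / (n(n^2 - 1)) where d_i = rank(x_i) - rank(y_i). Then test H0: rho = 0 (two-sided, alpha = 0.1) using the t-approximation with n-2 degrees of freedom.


Step 1: Rank x and y separately (midranks; no ties here).
rank(x): 6->3, 3->1, 5->2, 14->10, 13->9, 9->5, 19->11, 10->6, 20->12, 7->4, 12->8, 11->7
rank(y): 3->3, 5->5, 2->2, 10->10, 9->9, 1->1, 11->11, 6->6, 12->12, 4->4, 8->8, 7->7
Step 2: d_i = R_x(i) - R_y(i); compute d_i^2.
  (3-3)^2=0, (1-5)^2=16, (2-2)^2=0, (10-10)^2=0, (9-9)^2=0, (5-1)^2=16, (11-11)^2=0, (6-6)^2=0, (12-12)^2=0, (4-4)^2=0, (8-8)^2=0, (7-7)^2=0
sum(d^2) = 32.
Step 3: rho = 1 - 6*32 / (12*(12^2 - 1)) = 1 - 192/1716 = 0.888112.
Step 4: Under H0, t = rho * sqrt((n-2)/(1-rho^2)) = 6.1103 ~ t(10).
Step 5: Two-sided p-value from the t-distribution with 10 df = 0.000114.
Step 6: alpha = 0.1. reject H0.

rho = 0.8881, p = 0.000114, reject H0 at alpha = 0.1.


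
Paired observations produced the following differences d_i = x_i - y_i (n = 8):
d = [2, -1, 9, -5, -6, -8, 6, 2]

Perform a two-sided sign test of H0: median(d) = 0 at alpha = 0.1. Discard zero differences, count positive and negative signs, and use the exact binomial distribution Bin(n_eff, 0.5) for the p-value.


Step 1: Discard zero differences. Original n = 8; n_eff = number of nonzero differences = 8.
Nonzero differences (with sign): +2, -1, +9, -5, -6, -8, +6, +2
Step 2: Count signs: positive = 4, negative = 4.
Step 3: Under H0: P(positive) = 0.5, so the number of positives S ~ Bin(8, 0.5).
Step 4: Two-sided exact p-value = sum of Bin(8,0.5) probabilities at or below the observed probability = 1.000000.
Step 5: alpha = 0.1. fail to reject H0.

n_eff = 8, pos = 4, neg = 4, p = 1.000000, fail to reject H0.


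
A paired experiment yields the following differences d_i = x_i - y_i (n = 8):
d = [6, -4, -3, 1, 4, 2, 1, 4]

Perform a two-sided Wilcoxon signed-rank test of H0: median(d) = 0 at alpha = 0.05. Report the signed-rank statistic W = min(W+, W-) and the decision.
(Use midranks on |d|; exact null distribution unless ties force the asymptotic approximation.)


Step 1: Drop any zero differences (none here) and take |d_i|.
|d| = [6, 4, 3, 1, 4, 2, 1, 4]
Step 2: Midrank |d_i| (ties get averaged ranks).
ranks: |6|->8, |4|->6, |3|->4, |1|->1.5, |4|->6, |2|->3, |1|->1.5, |4|->6
Step 3: Attach original signs; sum ranks with positive sign and with negative sign.
W+ = 8 + 1.5 + 6 + 3 + 1.5 + 6 = 26
W- = 6 + 4 = 10
(Check: W+ + W- = 36 should equal n(n+1)/2 = 36.)
Step 4: Test statistic W = min(W+, W-) = 10.
Step 5: Ties in |d|, so use the tie-corrected normal approximation.
        E[W] = n(n+1)/4 = 8*9/4 = 18.
        Tie groups: |d|=1 (t=2), |d|=4 (t=3); sum(t^3 - t) = 30.
        Var[W] = n(n+1)(2n+1)/24 - sum(t^3-t)/48 = 1224/24 - 30/48 = 50.375.
        z = (W - E[W]) / sqrt(Var[W]) = (10 - 18) / 7.0975 = -1.1272.
        Two-sided p = 2*Phi(z) = 0.259678.
Step 6: alpha = 0.05. fail to reject H0.

W+ = 26, W- = 10, W = min = 10, p = 0.259678, fail to reject H0.


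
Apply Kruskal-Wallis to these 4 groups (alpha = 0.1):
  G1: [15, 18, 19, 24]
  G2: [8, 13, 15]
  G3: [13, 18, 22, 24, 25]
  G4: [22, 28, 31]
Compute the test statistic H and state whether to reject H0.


Step 1: Combine all N = 15 observations and assign midranks.
sorted (value, group, rank): (8,G2,1), (13,G2,2.5), (13,G3,2.5), (15,G1,4.5), (15,G2,4.5), (18,G1,6.5), (18,G3,6.5), (19,G1,8), (22,G3,9.5), (22,G4,9.5), (24,G1,11.5), (24,G3,11.5), (25,G3,13), (28,G4,14), (31,G4,15)
Step 2: Sum ranks within each group.
R_1 = 30.5 (n_1 = 4)
R_2 = 8 (n_2 = 3)
R_3 = 43 (n_3 = 5)
R_4 = 38.5 (n_4 = 3)
Step 3: H = 12/(N(N+1)) * sum(R_i^2/n_i) - 3(N+1)
     = 12/(15*16) * (30.5^2/4 + 8^2/3 + 43^2/5 + 38.5^2/3) - 3*16
     = 0.050000 * 1117.78 - 48
     = 7.888958.
Step 4: Ties present; correction factor C = 1 - 30/(15^3 - 15) = 0.991071. Corrected H = 7.888958 / 0.991071 = 7.960030.
Step 5: Under H0, H ~ chi^2(3); p-value = 0.046845.
Step 6: alpha = 0.1. reject H0.

H = 7.9600, df = 3, p = 0.046845, reject H0.


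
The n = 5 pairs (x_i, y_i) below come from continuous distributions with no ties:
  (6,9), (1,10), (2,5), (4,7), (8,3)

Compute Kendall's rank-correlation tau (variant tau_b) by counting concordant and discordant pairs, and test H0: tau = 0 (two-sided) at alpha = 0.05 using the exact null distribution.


Step 1: Enumerate the 10 unordered pairs (i,j) with i<j and classify each by sign(x_j-x_i) * sign(y_j-y_i).
  (1,2):dx=-5,dy=+1->D; (1,3):dx=-4,dy=-4->C; (1,4):dx=-2,dy=-2->C; (1,5):dx=+2,dy=-6->D
  (2,3):dx=+1,dy=-5->D; (2,4):dx=+3,dy=-3->D; (2,5):dx=+7,dy=-7->D; (3,4):dx=+2,dy=+2->C
  (3,5):dx=+6,dy=-2->D; (4,5):dx=+4,dy=-4->D
Step 2: C = 3, D = 7, total pairs = 10.
Step 3: tau = (C - D)/(n(n-1)/2) = (3 - 7)/10 = -0.400000.
Step 4: Exact two-sided p-value (enumerate n! = 120 permutations of y under H0): p = 0.483333.
Step 5: alpha = 0.05. fail to reject H0.

tau_b = -0.4000 (C=3, D=7), p = 0.483333, fail to reject H0.


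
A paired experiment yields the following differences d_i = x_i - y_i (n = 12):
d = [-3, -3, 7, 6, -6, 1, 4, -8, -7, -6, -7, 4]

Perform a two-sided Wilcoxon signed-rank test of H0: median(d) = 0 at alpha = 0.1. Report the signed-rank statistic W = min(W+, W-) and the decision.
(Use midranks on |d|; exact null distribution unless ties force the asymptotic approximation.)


Step 1: Drop any zero differences (none here) and take |d_i|.
|d| = [3, 3, 7, 6, 6, 1, 4, 8, 7, 6, 7, 4]
Step 2: Midrank |d_i| (ties get averaged ranks).
ranks: |3|->2.5, |3|->2.5, |7|->10, |6|->7, |6|->7, |1|->1, |4|->4.5, |8|->12, |7|->10, |6|->7, |7|->10, |4|->4.5
Step 3: Attach original signs; sum ranks with positive sign and with negative sign.
W+ = 10 + 7 + 1 + 4.5 + 4.5 = 27
W- = 2.5 + 2.5 + 7 + 12 + 10 + 7 + 10 = 51
(Check: W+ + W- = 78 should equal n(n+1)/2 = 78.)
Step 4: Test statistic W = min(W+, W-) = 27.
Step 5: Ties in |d|, so use the tie-corrected normal approximation.
        E[W] = n(n+1)/4 = 12*13/4 = 39.
        Tie groups: |d|=3 (t=2), |d|=4 (t=2), |d|=6 (t=3), |d|=7 (t=3); sum(t^3 - t) = 60.
        Var[W] = n(n+1)(2n+1)/24 - sum(t^3-t)/48 = 3900/24 - 60/48 = 161.25.
        z = (W - E[W]) / sqrt(Var[W]) = (27 - 39) / 12.6984 = -0.9450.
        Two-sided p = 2*Phi(z) = 0.344659.
Step 6: alpha = 0.1. fail to reject H0.

W+ = 27, W- = 51, W = min = 27, p = 0.344659, fail to reject H0.


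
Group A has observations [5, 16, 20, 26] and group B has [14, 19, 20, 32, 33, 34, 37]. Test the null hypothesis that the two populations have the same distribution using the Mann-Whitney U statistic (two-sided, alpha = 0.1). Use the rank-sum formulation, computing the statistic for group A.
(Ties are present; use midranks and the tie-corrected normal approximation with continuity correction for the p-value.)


Step 1: Combine and sort all 11 observations; assign midranks.
sorted (value, group): (5,X), (14,Y), (16,X), (19,Y), (20,X), (20,Y), (26,X), (32,Y), (33,Y), (34,Y), (37,Y)
ranks: 5->1, 14->2, 16->3, 19->4, 20->5.5, 20->5.5, 26->7, 32->8, 33->9, 34->10, 37->11
Step 2: Rank sum for X: R1 = 1 + 3 + 5.5 + 7 = 16.5.
Step 3: U_X = R1 - n1(n1+1)/2 = 16.5 - 4*5/2 = 16.5 - 10 = 6.5.
       U_Y = n1*n2 - U_X = 28 - 6.5 = 21.5.
Step 4: Ties are present, so use the tie-corrected normal approximation (with continuity correction) for the p-value.
Step 5: p-value = 0.184875; compare to alpha = 0.1. fail to reject H0.

U_X = 6.5, p = 0.184875, fail to reject H0 at alpha = 0.1.
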